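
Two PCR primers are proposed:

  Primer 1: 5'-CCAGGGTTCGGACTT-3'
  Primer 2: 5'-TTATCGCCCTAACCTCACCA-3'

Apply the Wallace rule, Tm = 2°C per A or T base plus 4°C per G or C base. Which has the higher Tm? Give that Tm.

Primer 1: A+T=6, G+C=9 → Tm = 2(6)+4(9) = 48°C
Primer 2: A+T=10, G+C=10 → Tm = 2(10)+4(10) = 60°C
48°C vs 60°C → primer 2 is higher.

Primer 2, 60°C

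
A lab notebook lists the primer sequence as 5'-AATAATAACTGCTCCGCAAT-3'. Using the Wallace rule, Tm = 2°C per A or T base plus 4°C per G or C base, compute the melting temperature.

G=2, T=5, C=5, A=8
AT pairs contribute 13, GC pairs contribute 7.
Tm = 4·7 + 2·13 = 28 + 26 = 54°C

54°C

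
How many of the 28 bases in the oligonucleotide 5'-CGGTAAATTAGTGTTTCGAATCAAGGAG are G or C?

11

Counting bases: C=3, T=8, A=9, G=8
Total G or C: 8 + 3 = 11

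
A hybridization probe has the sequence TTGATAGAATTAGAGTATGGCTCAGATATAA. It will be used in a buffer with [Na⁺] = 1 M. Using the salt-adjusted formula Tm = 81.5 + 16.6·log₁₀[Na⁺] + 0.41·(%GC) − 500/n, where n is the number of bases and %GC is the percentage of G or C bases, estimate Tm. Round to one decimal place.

Length n = 31. Scanning the sequence gives T=10, C=2, A=12, G=7.
G+C = 9, so %GC = 9/31 × 100 = 29.032%
Salt term: 16.6 × (0) = 0
GC term: 0.41 × 29.032 = 11.903; length term: −500/31 = −16.129
Tm = 81.5 + (0) + 11.903 − 16.129 = 77.274 → 77.3°C

77.3°C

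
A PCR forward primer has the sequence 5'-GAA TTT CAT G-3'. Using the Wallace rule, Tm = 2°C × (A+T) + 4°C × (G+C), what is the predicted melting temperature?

26°C

C=1, T=4, G=2, A=3
So N_AT = 7 and N_GC = 3.
Tm = 2(7) + 4(3) = 14 + 12 = 26°C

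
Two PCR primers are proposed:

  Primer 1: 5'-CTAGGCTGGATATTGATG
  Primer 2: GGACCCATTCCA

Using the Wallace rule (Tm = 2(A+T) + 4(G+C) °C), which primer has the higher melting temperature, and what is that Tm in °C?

Primer 1: A+T=10, G+C=8 → Tm = 2(10)+4(8) = 52°C
Primer 2: A+T=5, G+C=7 → Tm = 2(5)+4(7) = 38°C
52°C vs 38°C → primer 1 is higher.

Primer 1, 52°C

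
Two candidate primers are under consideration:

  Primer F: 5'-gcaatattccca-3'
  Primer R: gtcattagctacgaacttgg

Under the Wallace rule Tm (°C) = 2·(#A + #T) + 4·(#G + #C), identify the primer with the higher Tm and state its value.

Primer R, 58°C

Primer F: A+T=7, G+C=5 → Tm = 2(7)+4(5) = 34°C
Primer R: A+T=11, G+C=9 → Tm = 2(11)+4(9) = 58°C
34°C vs 58°C → primer R is higher.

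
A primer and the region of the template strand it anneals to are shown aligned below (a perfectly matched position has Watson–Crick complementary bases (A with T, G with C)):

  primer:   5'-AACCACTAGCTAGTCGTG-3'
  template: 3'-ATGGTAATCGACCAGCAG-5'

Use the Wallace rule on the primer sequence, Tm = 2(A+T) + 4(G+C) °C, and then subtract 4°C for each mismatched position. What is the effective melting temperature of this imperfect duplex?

Primer base counts: A=5, T=4, G=4, C=5 → A+T=9, G+C=9
Perfect-match Tm = 2(9) + 4(9) = 18 + 36 = 54°C
Mismatches (positions where the bases are not complementary): 4 (at positions 1, 6, 12, 18)
Effective Tm = 54 − 4×4 = 54 − 16 = 38°C

38°C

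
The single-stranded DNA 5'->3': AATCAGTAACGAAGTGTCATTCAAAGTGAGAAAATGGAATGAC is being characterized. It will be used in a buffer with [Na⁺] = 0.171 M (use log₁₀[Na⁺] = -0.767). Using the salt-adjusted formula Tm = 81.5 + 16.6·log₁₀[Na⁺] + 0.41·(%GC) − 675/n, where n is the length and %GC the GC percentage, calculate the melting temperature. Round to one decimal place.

Length n = 43. Counting bases: G=10, T=9, C=5, A=19
G+C = 15, so %GC = 15/43 × 100 = 34.884%
Salt term: 16.6 × (-0.767) = -12.732
GC term: 0.41 × 34.884 = 14.302; length term: −675/43 = −15.698
Tm = 81.5 + (-12.732) + 14.302 − 15.698 = 67.372 → 67.4°C

67.4°C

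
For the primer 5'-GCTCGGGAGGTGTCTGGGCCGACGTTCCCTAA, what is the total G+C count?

21

Scanning the sequence gives T=7, A=4, C=9, G=12.
Total G or C: 12 + 9 = 21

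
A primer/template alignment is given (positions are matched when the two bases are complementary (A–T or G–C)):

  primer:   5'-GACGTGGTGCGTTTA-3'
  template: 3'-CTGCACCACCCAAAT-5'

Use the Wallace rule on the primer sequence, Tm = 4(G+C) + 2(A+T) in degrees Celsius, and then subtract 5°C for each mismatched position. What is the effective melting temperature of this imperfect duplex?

41°C

Primer base counts: A=2, T=5, G=6, C=2 → A+T=7, G+C=8
Perfect-match Tm = 2(7) + 4(8) = 14 + 32 = 46°C
Mismatches (positions where the bases are not complementary): 1 (at position 10)
Effective Tm = 46 − 1×5 = 46 − 5 = 41°C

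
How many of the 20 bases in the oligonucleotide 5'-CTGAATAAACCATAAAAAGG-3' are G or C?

6

Base counts: C=3, T=3, A=11, G=3
Total G or C: 3 + 3 = 6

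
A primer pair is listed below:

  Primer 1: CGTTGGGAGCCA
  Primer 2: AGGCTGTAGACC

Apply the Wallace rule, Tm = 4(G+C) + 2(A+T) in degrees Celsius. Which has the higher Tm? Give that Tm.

Primer 1, 40°C

Primer 1: A+T=4, G+C=8 → Tm = 2(4)+4(8) = 40°C
Primer 2: A+T=5, G+C=7 → Tm = 2(5)+4(7) = 38°C
40°C vs 38°C → primer 1 is higher.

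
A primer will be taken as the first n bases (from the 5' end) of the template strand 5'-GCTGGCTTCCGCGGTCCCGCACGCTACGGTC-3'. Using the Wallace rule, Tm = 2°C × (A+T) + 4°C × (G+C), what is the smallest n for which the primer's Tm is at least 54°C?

First 15 bases: GCTGGCTTCCGCGGT → Tm = 52°C (< 54°C)
First 16 bases: GCTGGCTTCCGCGGTC → Tm = 56°C (≥ 54°C)
Since every base adds ≥2°C, Tm only increases with n, so the threshold is first crossed at n = 16.

n = 16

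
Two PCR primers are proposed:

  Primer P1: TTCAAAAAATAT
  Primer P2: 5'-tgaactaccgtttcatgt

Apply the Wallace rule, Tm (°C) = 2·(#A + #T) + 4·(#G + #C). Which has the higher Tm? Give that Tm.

Primer P1: A+T=11, G+C=1 → Tm = 2(11)+4(1) = 26°C
Primer P2: A+T=11, G+C=7 → Tm = 2(11)+4(7) = 50°C
26°C vs 50°C → primer P2 is higher.

Primer P2, 50°C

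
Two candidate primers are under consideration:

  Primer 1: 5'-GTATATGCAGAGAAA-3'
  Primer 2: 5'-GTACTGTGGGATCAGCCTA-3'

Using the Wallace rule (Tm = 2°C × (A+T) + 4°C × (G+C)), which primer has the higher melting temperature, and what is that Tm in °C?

Primer 2, 58°C

Primer 1: A+T=10, G+C=5 → Tm = 2(10)+4(5) = 40°C
Primer 2: A+T=9, G+C=10 → Tm = 2(9)+4(10) = 58°C
40°C vs 58°C → primer 2 is higher.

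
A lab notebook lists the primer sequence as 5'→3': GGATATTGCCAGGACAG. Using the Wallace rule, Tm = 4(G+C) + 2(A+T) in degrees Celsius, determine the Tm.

T=3, C=3, G=6, A=5
So N_AT = 8 and N_GC = 9.
Tm = 4·9 + 2·8 = 36 + 16 = 52°C

52°C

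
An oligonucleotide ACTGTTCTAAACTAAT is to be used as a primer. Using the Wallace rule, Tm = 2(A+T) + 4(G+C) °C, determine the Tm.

Scanning the sequence gives G=1, A=6, T=6, C=3.
AT pairs contribute 12, GC pairs contribute 4.
Tm = 2(12) + 4(4) = 24 + 16 = 40°C

40°C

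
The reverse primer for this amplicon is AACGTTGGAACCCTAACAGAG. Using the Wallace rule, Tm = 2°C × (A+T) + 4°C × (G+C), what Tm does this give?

62°C

Counting bases: T=3, C=5, G=5, A=8
AT pairs contribute 11, GC pairs contribute 10.
Tm = 2×11 + 4×10 = 62°C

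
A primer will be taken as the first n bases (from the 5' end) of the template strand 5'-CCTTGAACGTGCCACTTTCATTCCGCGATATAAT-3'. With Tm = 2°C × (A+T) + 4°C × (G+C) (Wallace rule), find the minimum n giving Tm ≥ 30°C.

n = 10

First 9 bases: CCTTGAACG → Tm = 28°C (< 30°C)
First 10 bases: CCTTGAACGT → Tm = 30°C (≥ 30°C)
Each additional base adds 2°C (A/T) or 4°C (G/C), so Tm is non-decreasing in n; n = 10 is the first length to reach 30°C.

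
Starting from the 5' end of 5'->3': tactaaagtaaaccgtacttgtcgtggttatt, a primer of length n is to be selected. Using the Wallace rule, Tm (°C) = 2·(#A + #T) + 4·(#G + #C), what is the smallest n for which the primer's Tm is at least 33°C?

First 13 bases: TACTAAAGTAAAC → Tm = 32°C (< 33°C)
First 14 bases: TACTAAAGTAAACC → Tm = 36°C (≥ 33°C)
Each additional base adds 2°C (A/T) or 4°C (G/C), so Tm is non-decreasing in n; n = 14 is the first length to reach 33°C.

n = 14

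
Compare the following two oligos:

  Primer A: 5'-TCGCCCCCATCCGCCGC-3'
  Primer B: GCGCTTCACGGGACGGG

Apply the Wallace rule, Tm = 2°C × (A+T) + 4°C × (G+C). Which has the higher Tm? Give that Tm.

Primer A: A+T=3, G+C=14 → Tm = 2(3)+4(14) = 62°C
Primer B: A+T=4, G+C=13 → Tm = 2(4)+4(13) = 60°C
62°C vs 60°C → primer A is higher.

Primer A, 62°C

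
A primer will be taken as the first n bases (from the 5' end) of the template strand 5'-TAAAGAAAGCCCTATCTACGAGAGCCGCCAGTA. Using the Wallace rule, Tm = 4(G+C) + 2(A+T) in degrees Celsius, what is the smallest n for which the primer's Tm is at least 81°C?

First 27 bases: TAAAGAAAGCCCTATCTACGAGAGCCG → Tm = 80°C (< 81°C)
First 28 bases: TAAAGAAAGCCCTATCTACGAGAGCCGC → Tm = 84°C (≥ 81°C)
Since every base adds ≥2°C, Tm only increases with n, so the threshold is first crossed at n = 28.

n = 28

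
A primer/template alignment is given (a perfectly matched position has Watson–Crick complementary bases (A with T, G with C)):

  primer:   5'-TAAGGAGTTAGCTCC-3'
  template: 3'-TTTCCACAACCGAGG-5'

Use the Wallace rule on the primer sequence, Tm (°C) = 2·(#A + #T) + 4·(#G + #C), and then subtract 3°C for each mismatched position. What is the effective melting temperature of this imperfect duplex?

35°C

Primer base counts: A=4, T=4, G=4, C=3 → A+T=8, G+C=7
Perfect-match Tm = 2(8) + 4(7) = 16 + 28 = 44°C
Mismatches (positions where the bases are not complementary): 3 (at positions 1, 6, 10)
Effective Tm = 44 − 3×3 = 44 − 9 = 35°C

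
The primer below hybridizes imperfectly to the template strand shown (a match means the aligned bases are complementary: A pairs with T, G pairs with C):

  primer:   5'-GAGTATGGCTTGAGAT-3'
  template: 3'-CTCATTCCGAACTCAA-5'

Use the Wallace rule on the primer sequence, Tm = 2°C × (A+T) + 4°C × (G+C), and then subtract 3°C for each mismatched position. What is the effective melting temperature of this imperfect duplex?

Primer base counts: A=4, T=5, G=6, C=1 → A+T=9, G+C=7
Perfect-match Tm = 2(9) + 4(7) = 18 + 28 = 46°C
Mismatches (positions where the bases are not complementary): 2 (at positions 6, 15)
Effective Tm = 46 − 2×3 = 46 − 6 = 40°C

40°C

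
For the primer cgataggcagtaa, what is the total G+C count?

6

Scanning the sequence gives T=2, C=2, A=5, G=4.
G+C = 4 + 2 = 6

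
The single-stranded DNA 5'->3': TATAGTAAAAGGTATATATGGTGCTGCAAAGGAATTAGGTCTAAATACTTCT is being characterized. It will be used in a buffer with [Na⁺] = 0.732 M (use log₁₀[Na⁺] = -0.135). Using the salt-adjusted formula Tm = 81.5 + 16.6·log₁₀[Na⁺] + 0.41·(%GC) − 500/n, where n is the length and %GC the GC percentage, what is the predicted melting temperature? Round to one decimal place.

Length n = 52. G=11, C=5, A=19, T=17
G+C = 16, so %GC = 16/52 × 100 = 30.769%
Salt term: 16.6 × (-0.135) = -2.241
GC term: 0.41 × 30.769 = 12.615; length term: −500/52 = −9.615
Tm = 81.5 + (-2.241) + 12.615 − 9.615 = 82.259 → 82.3°C

82.3°C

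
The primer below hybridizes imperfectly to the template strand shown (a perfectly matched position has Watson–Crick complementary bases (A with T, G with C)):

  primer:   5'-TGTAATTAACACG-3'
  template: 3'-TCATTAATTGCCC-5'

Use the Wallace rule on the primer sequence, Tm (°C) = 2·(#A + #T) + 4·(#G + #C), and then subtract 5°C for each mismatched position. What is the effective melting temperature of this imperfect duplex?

Primer base counts: A=5, T=4, G=2, C=2 → A+T=9, G+C=4
Perfect-match Tm = 2(9) + 4(4) = 18 + 16 = 34°C
Mismatches (positions where the bases are not complementary): 3 (at positions 1, 11, 12)
Effective Tm = 34 − 3×5 = 34 − 15 = 19°C

19°C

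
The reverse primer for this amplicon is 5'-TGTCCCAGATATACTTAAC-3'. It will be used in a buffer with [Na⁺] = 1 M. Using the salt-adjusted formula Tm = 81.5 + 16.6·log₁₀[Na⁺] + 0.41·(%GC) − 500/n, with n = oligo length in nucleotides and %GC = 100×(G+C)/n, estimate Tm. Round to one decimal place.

70.3°C

Length n = 19. Scanning the sequence gives C=5, A=6, G=2, T=6.
G+C = 7, so %GC = 7/19 × 100 = 36.842%
Salt term: 16.6 × (0) = 0
GC term: 0.41 × 36.842 = 15.105; length term: −500/19 = −26.316
Tm = 81.5 + (0) + 15.105 − 26.316 = 70.289 → 70.3°C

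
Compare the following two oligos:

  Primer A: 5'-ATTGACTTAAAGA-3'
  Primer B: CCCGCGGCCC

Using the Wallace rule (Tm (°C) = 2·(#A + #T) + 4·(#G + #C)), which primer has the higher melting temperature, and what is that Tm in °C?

Primer A: A+T=10, G+C=3 → Tm = 2(10)+4(3) = 32°C
Primer B: A+T=0, G+C=10 → Tm = 2(0)+4(10) = 40°C
32°C vs 40°C → primer B is higher.

Primer B, 40°C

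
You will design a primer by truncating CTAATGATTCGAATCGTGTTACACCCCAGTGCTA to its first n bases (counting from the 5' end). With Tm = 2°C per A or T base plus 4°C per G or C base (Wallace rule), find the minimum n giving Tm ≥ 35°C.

n = 14

First 13 bases: CTAATGATTCGAA → Tm = 34°C (< 35°C)
First 14 bases: CTAATGATTCGAAT → Tm = 36°C (≥ 35°C)
Each additional base adds 2°C (A/T) or 4°C (G/C), so Tm is non-decreasing in n; n = 14 is the first length to reach 35°C.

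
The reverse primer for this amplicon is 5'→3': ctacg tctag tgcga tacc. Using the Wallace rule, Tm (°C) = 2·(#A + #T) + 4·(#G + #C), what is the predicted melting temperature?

58°C

A=4, C=6, T=5, G=4
So N_AT = 9 and N_GC = 10.
Tm = 2(9) + 4(10) = 18 + 40 = 58°C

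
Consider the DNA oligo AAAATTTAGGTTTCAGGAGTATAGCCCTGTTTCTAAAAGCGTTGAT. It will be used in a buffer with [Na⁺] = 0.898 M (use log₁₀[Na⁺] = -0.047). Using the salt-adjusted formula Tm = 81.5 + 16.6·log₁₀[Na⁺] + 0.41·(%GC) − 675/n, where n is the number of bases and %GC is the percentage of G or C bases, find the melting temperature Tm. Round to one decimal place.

80.3°C

Length n = 46. Base counts: G=10, A=14, C=6, T=16
G+C = 16, so %GC = 16/46 × 100 = 34.783%
Salt term: 16.6 × (-0.047) = -0.78
GC term: 0.41 × 34.783 = 14.261; length term: −675/46 = −14.674
Tm = 81.5 + (-0.78) + 14.261 − 14.674 = 80.307 → 80.3°C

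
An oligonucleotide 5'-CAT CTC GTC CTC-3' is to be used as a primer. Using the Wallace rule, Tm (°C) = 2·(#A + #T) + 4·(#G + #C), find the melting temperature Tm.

38°C

G=1, T=4, C=6, A=1
So N_AT = 5 and N_GC = 7.
Tm = 4·7 + 2·5 = 28 + 10 = 38°C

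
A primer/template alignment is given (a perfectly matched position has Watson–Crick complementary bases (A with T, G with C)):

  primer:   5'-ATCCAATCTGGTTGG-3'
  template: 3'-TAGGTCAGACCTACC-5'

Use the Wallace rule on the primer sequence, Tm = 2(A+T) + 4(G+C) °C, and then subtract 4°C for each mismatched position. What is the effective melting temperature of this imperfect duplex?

Primer base counts: A=3, T=5, G=4, C=3 → A+T=8, G+C=7
Perfect-match Tm = 2(8) + 4(7) = 16 + 28 = 44°C
Mismatches (positions where the bases are not complementary): 2 (at positions 6, 12)
Effective Tm = 44 − 2×4 = 44 − 8 = 36°C

36°C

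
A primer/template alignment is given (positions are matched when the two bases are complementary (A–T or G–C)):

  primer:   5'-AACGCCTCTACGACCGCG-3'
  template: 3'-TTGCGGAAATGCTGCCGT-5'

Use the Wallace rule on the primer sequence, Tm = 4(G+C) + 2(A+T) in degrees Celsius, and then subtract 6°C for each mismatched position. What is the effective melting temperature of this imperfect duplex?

42°C

Primer base counts: A=4, T=2, G=4, C=8 → A+T=6, G+C=12
Perfect-match Tm = 2(6) + 4(12) = 12 + 48 = 60°C
Mismatches (positions where the bases are not complementary): 3 (at positions 8, 15, 18)
Effective Tm = 60 − 3×6 = 60 − 18 = 42°C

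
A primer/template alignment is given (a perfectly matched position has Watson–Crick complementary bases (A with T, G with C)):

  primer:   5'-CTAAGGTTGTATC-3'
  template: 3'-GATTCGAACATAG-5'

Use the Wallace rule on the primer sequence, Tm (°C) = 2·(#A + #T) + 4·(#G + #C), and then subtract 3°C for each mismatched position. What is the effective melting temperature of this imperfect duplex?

33°C

Primer base counts: A=3, T=5, G=3, C=2 → A+T=8, G+C=5
Perfect-match Tm = 2(8) + 4(5) = 16 + 20 = 36°C
Mismatches (positions where the bases are not complementary): 1 (at position 6)
Effective Tm = 36 − 1×3 = 36 − 3 = 33°C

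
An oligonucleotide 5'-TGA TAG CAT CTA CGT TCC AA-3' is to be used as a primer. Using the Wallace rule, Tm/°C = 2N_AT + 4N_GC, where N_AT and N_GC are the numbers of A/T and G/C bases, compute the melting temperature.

56°C

Scanning the sequence gives G=3, A=6, C=5, T=6.
So N_AT = 12 and N_GC = 8.
Tm = 4·8 + 2·12 = 32 + 24 = 56°C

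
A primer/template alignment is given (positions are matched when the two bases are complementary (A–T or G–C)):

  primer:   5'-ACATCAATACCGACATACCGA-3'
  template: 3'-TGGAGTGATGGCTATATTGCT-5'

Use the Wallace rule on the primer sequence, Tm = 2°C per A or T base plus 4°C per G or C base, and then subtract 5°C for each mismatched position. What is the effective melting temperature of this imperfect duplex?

40°C

Primer base counts: A=9, T=3, G=2, C=7 → A+T=12, G+C=9
Perfect-match Tm = 2(12) + 4(9) = 24 + 36 = 60°C
Mismatches (positions where the bases are not complementary): 4 (at positions 3, 7, 14, 18)
Effective Tm = 60 − 4×5 = 60 − 20 = 40°C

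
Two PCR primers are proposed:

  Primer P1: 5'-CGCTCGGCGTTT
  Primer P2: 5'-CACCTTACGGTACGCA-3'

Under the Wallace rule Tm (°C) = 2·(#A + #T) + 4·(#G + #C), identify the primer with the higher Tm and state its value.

Primer P2, 50°C

Primer P1: A+T=4, G+C=8 → Tm = 2(4)+4(8) = 40°C
Primer P2: A+T=7, G+C=9 → Tm = 2(7)+4(9) = 50°C
40°C vs 50°C → primer P2 is higher.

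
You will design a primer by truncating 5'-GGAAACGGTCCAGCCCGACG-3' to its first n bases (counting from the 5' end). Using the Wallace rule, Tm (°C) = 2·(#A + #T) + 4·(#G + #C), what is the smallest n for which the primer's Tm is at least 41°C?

n = 13

First 12 bases: GGAAACGGTCCA → Tm = 38°C (< 41°C)
First 13 bases: GGAAACGGTCCAG → Tm = 42°C (≥ 41°C)
Since every base adds ≥2°C, Tm only increases with n, so the threshold is first crossed at n = 13.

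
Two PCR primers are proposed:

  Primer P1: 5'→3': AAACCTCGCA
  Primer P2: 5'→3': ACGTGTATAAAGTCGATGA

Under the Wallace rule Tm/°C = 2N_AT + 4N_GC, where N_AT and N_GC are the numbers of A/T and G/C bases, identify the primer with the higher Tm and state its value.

Primer P2, 52°C

Primer P1: A+T=5, G+C=5 → Tm = 2(5)+4(5) = 30°C
Primer P2: A+T=12, G+C=7 → Tm = 2(12)+4(7) = 52°C
30°C vs 52°C → primer P2 is higher.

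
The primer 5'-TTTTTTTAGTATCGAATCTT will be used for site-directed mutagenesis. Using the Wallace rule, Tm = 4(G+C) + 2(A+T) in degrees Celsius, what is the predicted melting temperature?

48°C

Counting bases: C=2, G=2, A=4, T=12
AT pairs contribute 16, GC pairs contribute 4.
Tm = 4·4 + 2·16 = 16 + 32 = 48°C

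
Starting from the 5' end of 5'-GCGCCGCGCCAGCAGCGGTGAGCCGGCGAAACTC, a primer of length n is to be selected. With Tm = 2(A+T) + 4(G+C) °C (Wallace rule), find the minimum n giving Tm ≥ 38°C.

First 9 bases: GCGCCGCGC → Tm = 36°C (< 38°C)
First 10 bases: GCGCCGCGCC → Tm = 40°C (≥ 38°C)
Each additional base adds 2°C (A/T) or 4°C (G/C), so Tm is non-decreasing in n; n = 10 is the first length to reach 38°C.

n = 10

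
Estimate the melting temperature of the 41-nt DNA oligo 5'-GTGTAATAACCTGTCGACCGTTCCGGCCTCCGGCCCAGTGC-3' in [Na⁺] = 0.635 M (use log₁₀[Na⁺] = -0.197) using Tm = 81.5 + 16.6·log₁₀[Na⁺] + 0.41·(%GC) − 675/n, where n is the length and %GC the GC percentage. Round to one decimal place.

87.8°C

Length n = 41. G=11, A=6, C=15, T=9
G+C = 26, so %GC = 26/41 × 100 = 63.415%
Salt term: 16.6 × (-0.197) = -3.27
GC term: 0.41 × 63.415 = 26; length term: −675/41 = −16.463
Tm = 81.5 + (-3.27) + 26 − 16.463 = 87.767 → 87.8°C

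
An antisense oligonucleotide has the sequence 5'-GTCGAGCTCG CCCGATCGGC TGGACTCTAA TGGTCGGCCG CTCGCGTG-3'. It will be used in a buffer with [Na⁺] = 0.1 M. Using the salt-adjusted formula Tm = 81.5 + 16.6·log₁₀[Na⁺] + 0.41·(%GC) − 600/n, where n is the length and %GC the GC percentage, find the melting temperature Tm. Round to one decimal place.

80.6°C

Length n = 48. Base counts: A=5, T=10, C=16, G=17
G+C = 33, so %GC = 33/48 × 100 = 68.75%
Salt term: 16.6 × (-1) = -16.6
GC term: 0.41 × 68.75 = 28.188; length term: −600/48 = −12.5
Tm = 81.5 + (-16.6) + 28.188 − 12.5 = 80.588 → 80.6°C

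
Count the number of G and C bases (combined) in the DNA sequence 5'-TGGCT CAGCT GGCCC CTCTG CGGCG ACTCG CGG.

25

Counting bases: A=2, C=13, G=12, T=6
G+C = 12 + 13 = 25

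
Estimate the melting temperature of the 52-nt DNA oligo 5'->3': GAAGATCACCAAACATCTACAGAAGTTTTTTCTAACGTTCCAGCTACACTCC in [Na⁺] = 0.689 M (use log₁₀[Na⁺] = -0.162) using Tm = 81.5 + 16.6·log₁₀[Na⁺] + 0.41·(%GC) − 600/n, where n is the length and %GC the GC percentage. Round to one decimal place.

Length n = 52. Scanning the sequence gives C=15, A=17, G=6, T=14.
G+C = 21, so %GC = 21/52 × 100 = 40.385%
Salt term: 16.6 × (-0.162) = -2.689
GC term: 0.41 × 40.385 = 16.558; length term: −600/52 = −11.538
Tm = 81.5 + (-2.689) + 16.558 − 11.538 = 83.831 → 83.8°C

83.8°C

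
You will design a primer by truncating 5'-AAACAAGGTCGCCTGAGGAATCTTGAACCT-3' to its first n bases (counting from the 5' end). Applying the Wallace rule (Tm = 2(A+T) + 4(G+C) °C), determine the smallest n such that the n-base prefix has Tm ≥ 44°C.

First 14 bases: AAACAAGGTCGCCT → Tm = 42°C (< 44°C)
First 15 bases: AAACAAGGTCGCCTG → Tm = 46°C (≥ 44°C)
Since every base adds ≥2°C, Tm only increases with n, so the threshold is first crossed at n = 15.

n = 15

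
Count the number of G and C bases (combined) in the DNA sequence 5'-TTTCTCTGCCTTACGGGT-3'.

Scanning the sequence gives A=1, G=4, C=5, T=8.
Total G or C: 4 + 5 = 9

9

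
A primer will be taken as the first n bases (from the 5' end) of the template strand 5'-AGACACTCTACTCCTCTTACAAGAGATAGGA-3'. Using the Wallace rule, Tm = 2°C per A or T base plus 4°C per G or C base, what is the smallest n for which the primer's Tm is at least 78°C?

First 27 bases: AGACACTCTACTCCTCTTACAAGAGAT → Tm = 76°C (< 78°C)
First 28 bases: AGACACTCTACTCCTCTTACAAGAGATA → Tm = 78°C (≥ 78°C)
Each additional base adds 2°C (A/T) or 4°C (G/C), so Tm is non-decreasing in n; n = 28 is the first length to reach 78°C.

n = 28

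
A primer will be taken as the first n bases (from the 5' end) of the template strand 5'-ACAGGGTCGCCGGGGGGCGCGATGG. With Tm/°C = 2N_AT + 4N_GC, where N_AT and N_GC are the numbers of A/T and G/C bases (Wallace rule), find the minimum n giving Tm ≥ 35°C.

n = 11

First 10 bases: ACAGGGTCGC → Tm = 34°C (< 35°C)
First 11 bases: ACAGGGTCGCC → Tm = 38°C (≥ 35°C)
Each additional base adds 2°C (A/T) or 4°C (G/C), so Tm is non-decreasing in n; n = 11 is the first length to reach 35°C.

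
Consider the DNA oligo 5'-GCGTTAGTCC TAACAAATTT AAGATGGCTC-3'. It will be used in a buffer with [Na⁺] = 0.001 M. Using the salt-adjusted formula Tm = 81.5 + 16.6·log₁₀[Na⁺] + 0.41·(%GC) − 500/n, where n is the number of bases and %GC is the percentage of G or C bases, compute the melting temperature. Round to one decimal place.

Length n = 30. Base counts: C=6, G=6, A=9, T=9
G+C = 12, so %GC = 12/30 × 100 = 40%
Salt term: 16.6 × (-3) = -49.8
GC term: 0.41 × 40 = 16.4; length term: −500/30 = −16.667
Tm = 81.5 + (-49.8) + 16.4 − 16.667 = 31.433 → 31.4°C

31.4°C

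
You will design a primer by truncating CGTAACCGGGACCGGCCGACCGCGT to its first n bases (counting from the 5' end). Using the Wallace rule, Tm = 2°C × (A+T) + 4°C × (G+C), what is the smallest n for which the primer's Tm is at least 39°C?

First 11 bases: CGTAACCGGGA → Tm = 36°C (< 39°C)
First 12 bases: CGTAACCGGGAC → Tm = 40°C (≥ 39°C)
Each additional base adds 2°C (A/T) or 4°C (G/C), so Tm is non-decreasing in n; n = 12 is the first length to reach 39°C.

n = 12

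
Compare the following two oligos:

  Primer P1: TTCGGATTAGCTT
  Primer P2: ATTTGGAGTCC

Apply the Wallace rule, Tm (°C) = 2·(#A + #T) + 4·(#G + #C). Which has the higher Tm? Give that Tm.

Primer P1, 36°C

Primer P1: A+T=8, G+C=5 → Tm = 2(8)+4(5) = 36°C
Primer P2: A+T=6, G+C=5 → Tm = 2(6)+4(5) = 32°C
36°C vs 32°C → primer P1 is higher.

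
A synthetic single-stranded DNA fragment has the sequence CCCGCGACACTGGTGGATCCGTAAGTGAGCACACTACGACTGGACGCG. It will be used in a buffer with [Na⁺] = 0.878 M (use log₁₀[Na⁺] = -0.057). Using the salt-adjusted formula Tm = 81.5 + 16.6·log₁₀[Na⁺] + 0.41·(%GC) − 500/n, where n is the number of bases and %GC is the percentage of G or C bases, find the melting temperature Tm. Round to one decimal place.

Length n = 48. Scanning the sequence gives T=7, A=11, C=15, G=15.
G+C = 30, so %GC = 30/48 × 100 = 62.5%
Salt term: 16.6 × (-0.057) = -0.946
GC term: 0.41 × 62.5 = 25.625; length term: −500/48 = −10.417
Tm = 81.5 + (-0.946) + 25.625 − 10.417 = 95.762 → 95.8°C

95.8°C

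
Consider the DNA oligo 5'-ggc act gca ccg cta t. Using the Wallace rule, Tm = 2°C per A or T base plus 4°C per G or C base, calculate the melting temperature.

52°C

C=6, G=4, T=3, A=3
AT pairs contribute 6, GC pairs contribute 10.
Tm = 4·10 + 2·6 = 40 + 12 = 52°C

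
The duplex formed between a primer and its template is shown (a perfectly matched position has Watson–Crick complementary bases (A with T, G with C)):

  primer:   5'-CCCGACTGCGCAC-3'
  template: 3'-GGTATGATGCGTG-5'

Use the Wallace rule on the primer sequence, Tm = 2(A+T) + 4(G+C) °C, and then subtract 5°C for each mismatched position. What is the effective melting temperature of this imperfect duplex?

Primer base counts: A=2, T=1, G=3, C=7 → A+T=3, G+C=10
Perfect-match Tm = 2(3) + 4(10) = 6 + 40 = 46°C
Mismatches (positions where the bases are not complementary): 3 (at positions 3, 4, 8)
Effective Tm = 46 − 3×5 = 46 − 15 = 31°C

31°C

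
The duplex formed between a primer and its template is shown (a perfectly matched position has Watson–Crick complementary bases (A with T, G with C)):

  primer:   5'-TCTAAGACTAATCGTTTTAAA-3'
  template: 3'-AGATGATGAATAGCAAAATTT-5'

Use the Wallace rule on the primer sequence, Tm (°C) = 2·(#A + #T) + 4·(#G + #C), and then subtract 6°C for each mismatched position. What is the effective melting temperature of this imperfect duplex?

Primer base counts: A=8, T=8, G=2, C=3 → A+T=16, G+C=5
Perfect-match Tm = 2(16) + 4(5) = 32 + 20 = 52°C
Mismatches (positions where the bases are not complementary): 3 (at positions 5, 6, 10)
Effective Tm = 52 − 3×6 = 52 − 18 = 34°C

34°C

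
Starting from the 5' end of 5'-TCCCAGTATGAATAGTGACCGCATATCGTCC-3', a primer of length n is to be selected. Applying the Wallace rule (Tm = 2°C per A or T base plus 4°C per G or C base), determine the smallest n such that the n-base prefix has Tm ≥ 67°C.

n = 23

First 22 bases: TCCCAGTATGAATAGTGACCGC → Tm = 66°C (< 67°C)
First 23 bases: TCCCAGTATGAATAGTGACCGCA → Tm = 68°C (≥ 67°C)
Each additional base adds 2°C (A/T) or 4°C (G/C), so Tm is non-decreasing in n; n = 23 is the first length to reach 67°C.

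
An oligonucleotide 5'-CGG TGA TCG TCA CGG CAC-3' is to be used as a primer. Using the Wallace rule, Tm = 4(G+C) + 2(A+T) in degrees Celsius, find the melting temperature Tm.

60°C

G=6, T=3, A=3, C=6
A+T = 6, G+C = 12
Tm = 4·12 + 2·6 = 48 + 12 = 60°C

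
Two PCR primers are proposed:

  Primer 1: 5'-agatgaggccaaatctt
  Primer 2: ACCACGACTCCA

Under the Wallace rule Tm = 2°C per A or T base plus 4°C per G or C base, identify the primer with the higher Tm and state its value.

Primer 1: A+T=10, G+C=7 → Tm = 2(10)+4(7) = 48°C
Primer 2: A+T=5, G+C=7 → Tm = 2(5)+4(7) = 38°C
48°C vs 38°C → primer 1 is higher.

Primer 1, 48°C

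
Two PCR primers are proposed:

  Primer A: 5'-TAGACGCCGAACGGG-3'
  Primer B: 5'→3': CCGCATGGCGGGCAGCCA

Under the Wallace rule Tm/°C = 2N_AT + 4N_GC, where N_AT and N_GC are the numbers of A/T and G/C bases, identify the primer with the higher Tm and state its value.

Primer B, 64°C

Primer A: A+T=5, G+C=10 → Tm = 2(5)+4(10) = 50°C
Primer B: A+T=4, G+C=14 → Tm = 2(4)+4(14) = 64°C
50°C vs 64°C → primer B is higher.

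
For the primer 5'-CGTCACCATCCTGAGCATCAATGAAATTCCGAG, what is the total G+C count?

Counting bases: C=10, T=7, A=10, G=6
G+C = 6 + 10 = 16

16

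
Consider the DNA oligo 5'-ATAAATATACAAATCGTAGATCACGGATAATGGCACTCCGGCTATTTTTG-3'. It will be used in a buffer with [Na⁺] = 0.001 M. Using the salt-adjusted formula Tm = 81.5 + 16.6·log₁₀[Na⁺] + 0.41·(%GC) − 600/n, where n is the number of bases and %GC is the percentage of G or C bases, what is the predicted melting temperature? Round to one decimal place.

34.5°C

Length n = 50. Counting bases: T=15, C=9, A=17, G=9
G+C = 18, so %GC = 18/50 × 100 = 36%
Salt term: 16.6 × (-3) = -49.8
GC term: 0.41 × 36 = 14.76; length term: −600/50 = −12
Tm = 81.5 + (-49.8) + 14.76 − 12 = 34.46 → 34.5°C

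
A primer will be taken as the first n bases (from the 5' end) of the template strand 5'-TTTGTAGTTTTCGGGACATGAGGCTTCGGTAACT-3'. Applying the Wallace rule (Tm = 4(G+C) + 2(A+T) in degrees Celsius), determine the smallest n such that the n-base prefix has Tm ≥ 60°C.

First 21 bases: TTTGTAGTTTTCGGGACATGA → Tm = 58°C (< 60°C)
First 22 bases: TTTGTAGTTTTCGGGACATGAG → Tm = 62°C (≥ 60°C)
Since every base adds ≥2°C, Tm only increases with n, so the threshold is first crossed at n = 22.

n = 22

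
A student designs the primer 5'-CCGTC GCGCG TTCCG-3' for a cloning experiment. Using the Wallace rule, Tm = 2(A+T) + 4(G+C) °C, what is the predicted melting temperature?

54°C

Counting bases: G=5, C=7, A=0, T=3
So N_AT = 3 and N_GC = 12.
Tm = 2(3) + 4(12) = 6 + 48 = 54°C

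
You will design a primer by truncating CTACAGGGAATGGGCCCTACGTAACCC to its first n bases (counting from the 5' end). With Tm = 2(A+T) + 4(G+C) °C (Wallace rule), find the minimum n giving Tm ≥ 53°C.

n = 17

First 16 bases: CTACAGGGAATGGGCC → Tm = 52°C (< 53°C)
First 17 bases: CTACAGGGAATGGGCCC → Tm = 56°C (≥ 53°C)
Each additional base adds 2°C (A/T) or 4°C (G/C), so Tm is non-decreasing in n; n = 17 is the first length to reach 53°C.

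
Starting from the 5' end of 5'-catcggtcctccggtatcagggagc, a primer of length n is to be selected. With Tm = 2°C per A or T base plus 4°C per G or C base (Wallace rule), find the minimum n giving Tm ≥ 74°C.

First 22 bases: CATCGGTCCTCCGGTATCAGGG → Tm = 72°C (< 74°C)
First 23 bases: CATCGGTCCTCCGGTATCAGGGA → Tm = 74°C (≥ 74°C)
Each additional base adds 2°C (A/T) or 4°C (G/C), so Tm is non-decreasing in n; n = 23 is the first length to reach 74°C.

n = 23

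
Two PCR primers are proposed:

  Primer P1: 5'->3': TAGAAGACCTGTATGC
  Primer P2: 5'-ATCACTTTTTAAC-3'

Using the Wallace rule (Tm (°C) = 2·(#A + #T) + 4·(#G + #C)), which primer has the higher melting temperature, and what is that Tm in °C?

Primer P1, 46°C

Primer P1: A+T=9, G+C=7 → Tm = 2(9)+4(7) = 46°C
Primer P2: A+T=10, G+C=3 → Tm = 2(10)+4(3) = 32°C
46°C vs 32°C → primer P1 is higher.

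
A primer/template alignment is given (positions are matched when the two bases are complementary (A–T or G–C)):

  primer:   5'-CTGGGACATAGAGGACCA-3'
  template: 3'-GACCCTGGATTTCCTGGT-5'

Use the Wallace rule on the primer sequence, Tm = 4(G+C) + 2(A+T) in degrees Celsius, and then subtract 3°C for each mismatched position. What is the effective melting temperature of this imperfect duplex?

Primer base counts: A=6, T=2, G=6, C=4 → A+T=8, G+C=10
Perfect-match Tm = 2(8) + 4(10) = 16 + 40 = 56°C
Mismatches (positions where the bases are not complementary): 2 (at positions 8, 11)
Effective Tm = 56 − 2×3 = 56 − 6 = 50°C

50°C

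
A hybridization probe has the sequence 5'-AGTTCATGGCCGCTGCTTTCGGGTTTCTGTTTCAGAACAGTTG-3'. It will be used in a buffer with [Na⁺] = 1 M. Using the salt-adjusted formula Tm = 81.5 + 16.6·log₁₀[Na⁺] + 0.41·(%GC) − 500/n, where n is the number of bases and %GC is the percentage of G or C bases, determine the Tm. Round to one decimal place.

Length n = 43. A=6, C=9, G=12, T=16
G+C = 21, so %GC = 21/43 × 100 = 48.837%
Salt term: 16.6 × (0) = 0
GC term: 0.41 × 48.837 = 20.023; length term: −500/43 = −11.628
Tm = 81.5 + (0) + 20.023 − 11.628 = 89.895 → 89.9°C

89.9°C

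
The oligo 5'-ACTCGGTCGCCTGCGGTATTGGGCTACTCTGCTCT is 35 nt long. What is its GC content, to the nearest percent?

Base counts: G=10, T=11, A=3, C=11
G+C = 10 + 11 = 21 out of 35 bases
%GC = 21/35 × 100 = 60% ≈ 60%

60%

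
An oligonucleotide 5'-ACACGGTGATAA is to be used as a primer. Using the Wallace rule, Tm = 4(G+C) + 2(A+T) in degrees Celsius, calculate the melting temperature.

34°C

Scanning the sequence gives T=2, G=3, A=5, C=2.
So N_AT = 7 and N_GC = 5.
Tm = 2(7) + 4(5) = 14 + 20 = 34°C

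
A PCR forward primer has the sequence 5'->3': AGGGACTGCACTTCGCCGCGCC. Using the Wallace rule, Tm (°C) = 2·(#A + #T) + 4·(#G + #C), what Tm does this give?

76°C

Counting bases: A=3, T=3, C=9, G=7
AT pairs contribute 6, GC pairs contribute 16.
Tm = 4·16 + 2·6 = 64 + 12 = 76°C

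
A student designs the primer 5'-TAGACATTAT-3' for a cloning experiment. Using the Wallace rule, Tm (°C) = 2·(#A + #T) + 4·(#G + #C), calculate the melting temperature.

Counting bases: T=4, G=1, A=4, C=1
A+T = 8, G+C = 2
Tm = 4·2 + 2·8 = 8 + 16 = 24°C

24°C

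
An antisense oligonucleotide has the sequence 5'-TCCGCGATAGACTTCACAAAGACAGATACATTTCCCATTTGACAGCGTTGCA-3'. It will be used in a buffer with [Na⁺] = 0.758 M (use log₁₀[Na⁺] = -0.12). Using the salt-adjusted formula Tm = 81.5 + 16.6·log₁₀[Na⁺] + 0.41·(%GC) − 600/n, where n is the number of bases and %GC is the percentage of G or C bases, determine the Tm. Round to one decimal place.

86.1°C

Length n = 52. G=9, T=13, A=16, C=14
G+C = 23, so %GC = 23/52 × 100 = 44.231%
Salt term: 16.6 × (-0.12) = -1.992
GC term: 0.41 × 44.231 = 18.135; length term: −600/52 = −11.538
Tm = 81.5 + (-1.992) + 18.135 − 11.538 = 86.105 → 86.1°C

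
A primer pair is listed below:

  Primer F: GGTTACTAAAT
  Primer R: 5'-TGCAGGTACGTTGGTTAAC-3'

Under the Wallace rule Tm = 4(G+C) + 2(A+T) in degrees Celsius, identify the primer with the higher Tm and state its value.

Primer R, 56°C

Primer F: A+T=8, G+C=3 → Tm = 2(8)+4(3) = 28°C
Primer R: A+T=10, G+C=9 → Tm = 2(10)+4(9) = 56°C
28°C vs 56°C → primer R is higher.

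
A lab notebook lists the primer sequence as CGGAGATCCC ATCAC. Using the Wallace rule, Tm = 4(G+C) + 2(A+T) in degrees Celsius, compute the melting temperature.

Counting bases: T=2, C=6, G=3, A=4
A+T = 6, G+C = 9
Tm = 2×6 + 4×9 = 48°C

48°C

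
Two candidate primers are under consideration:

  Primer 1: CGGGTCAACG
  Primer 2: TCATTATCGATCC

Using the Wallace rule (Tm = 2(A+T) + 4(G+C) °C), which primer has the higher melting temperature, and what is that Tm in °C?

Primer 2, 36°C

Primer 1: A+T=3, G+C=7 → Tm = 2(3)+4(7) = 34°C
Primer 2: A+T=8, G+C=5 → Tm = 2(8)+4(5) = 36°C
34°C vs 36°C → primer 2 is higher.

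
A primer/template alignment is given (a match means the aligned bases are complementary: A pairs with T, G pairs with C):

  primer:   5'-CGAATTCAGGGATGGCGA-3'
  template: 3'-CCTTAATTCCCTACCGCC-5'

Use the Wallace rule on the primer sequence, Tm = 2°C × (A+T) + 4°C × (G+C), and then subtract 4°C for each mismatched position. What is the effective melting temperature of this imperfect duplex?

44°C

Primer base counts: A=5, T=3, G=7, C=3 → A+T=8, G+C=10
Perfect-match Tm = 2(8) + 4(10) = 16 + 40 = 56°C
Mismatches (positions where the bases are not complementary): 3 (at positions 1, 7, 18)
Effective Tm = 56 − 3×4 = 56 − 12 = 44°C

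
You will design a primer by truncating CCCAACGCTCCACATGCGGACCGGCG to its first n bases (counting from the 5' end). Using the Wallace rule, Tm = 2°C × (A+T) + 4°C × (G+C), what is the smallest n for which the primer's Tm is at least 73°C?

n = 22

First 21 bases: CCCAACGCTCCACATGCGGAC → Tm = 70°C (< 73°C)
First 22 bases: CCCAACGCTCCACATGCGGACC → Tm = 74°C (≥ 73°C)
Each additional base adds 2°C (A/T) or 4°C (G/C), so Tm is non-decreasing in n; n = 22 is the first length to reach 73°C.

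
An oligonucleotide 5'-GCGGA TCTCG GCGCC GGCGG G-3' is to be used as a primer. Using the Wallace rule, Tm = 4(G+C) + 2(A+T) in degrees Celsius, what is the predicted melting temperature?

78°C

Counting bases: C=7, G=11, A=1, T=2
AT pairs contribute 3, GC pairs contribute 18.
Tm = 2×3 + 4×18 = 78°C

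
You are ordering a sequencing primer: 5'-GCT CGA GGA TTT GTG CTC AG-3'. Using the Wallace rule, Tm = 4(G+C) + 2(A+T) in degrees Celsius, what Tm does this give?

Scanning the sequence gives A=3, T=6, C=4, G=7.
So N_AT = 9 and N_GC = 11.
Tm = 2×9 + 4×11 = 62°C

62°C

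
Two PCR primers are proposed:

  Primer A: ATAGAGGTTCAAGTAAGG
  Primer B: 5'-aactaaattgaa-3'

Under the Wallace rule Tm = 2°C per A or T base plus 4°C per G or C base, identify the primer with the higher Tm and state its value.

Primer A, 50°C

Primer A: A+T=11, G+C=7 → Tm = 2(11)+4(7) = 50°C
Primer B: A+T=10, G+C=2 → Tm = 2(10)+4(2) = 28°C
50°C vs 28°C → primer A is higher.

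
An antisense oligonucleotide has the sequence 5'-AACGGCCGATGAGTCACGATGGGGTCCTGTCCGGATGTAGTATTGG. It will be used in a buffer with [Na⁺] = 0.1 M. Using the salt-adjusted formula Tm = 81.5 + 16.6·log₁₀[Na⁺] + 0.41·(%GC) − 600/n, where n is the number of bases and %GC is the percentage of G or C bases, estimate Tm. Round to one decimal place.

Length n = 46. Counting bases: C=9, A=9, T=11, G=17
G+C = 26, so %GC = 26/46 × 100 = 56.522%
Salt term: 16.6 × (-1) = -16.6
GC term: 0.41 × 56.522 = 23.174; length term: −600/46 = −13.043
Tm = 81.5 + (-16.6) + 23.174 − 13.043 = 75.031 → 75.0°C

75.0°C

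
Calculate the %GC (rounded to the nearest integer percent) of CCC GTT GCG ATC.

67%

Scanning the sequence gives A=1, T=3, C=5, G=3.
G+C = 3 + 5 = 8 out of 12 bases
%GC = 8/12 × 100 = 66.67% ≈ 67%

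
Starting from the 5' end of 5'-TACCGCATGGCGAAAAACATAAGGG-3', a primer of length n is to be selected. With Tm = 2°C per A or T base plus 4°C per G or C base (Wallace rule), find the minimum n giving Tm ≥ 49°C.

n = 17

First 16 bases: TACCGCATGGCGAAAA → Tm = 48°C (< 49°C)
First 17 bases: TACCGCATGGCGAAAAA → Tm = 50°C (≥ 49°C)
Each additional base adds 2°C (A/T) or 4°C (G/C), so Tm is non-decreasing in n; n = 17 is the first length to reach 49°C.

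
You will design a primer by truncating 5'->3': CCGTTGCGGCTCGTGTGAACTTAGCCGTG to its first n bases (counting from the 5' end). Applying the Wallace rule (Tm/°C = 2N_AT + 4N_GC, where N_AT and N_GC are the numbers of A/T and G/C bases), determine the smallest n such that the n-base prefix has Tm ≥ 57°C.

First 16 bases: CCGTTGCGGCTCGTGT → Tm = 54°C (< 57°C)
First 17 bases: CCGTTGCGGCTCGTGTG → Tm = 58°C (≥ 57°C)
Each additional base adds 2°C (A/T) or 4°C (G/C), so Tm is non-decreasing in n; n = 17 is the first length to reach 57°C.

n = 17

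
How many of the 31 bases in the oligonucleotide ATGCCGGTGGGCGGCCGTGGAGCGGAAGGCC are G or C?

T=3, C=8, A=4, G=16
G+C = 16 + 8 = 24

24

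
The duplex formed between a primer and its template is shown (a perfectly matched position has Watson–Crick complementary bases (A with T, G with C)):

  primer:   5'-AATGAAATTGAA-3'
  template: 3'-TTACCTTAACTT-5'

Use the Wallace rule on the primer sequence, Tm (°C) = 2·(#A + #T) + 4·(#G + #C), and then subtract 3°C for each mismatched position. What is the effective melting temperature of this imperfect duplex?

Primer base counts: A=7, T=3, G=2, C=0 → A+T=10, G+C=2
Perfect-match Tm = 2(10) + 4(2) = 20 + 8 = 28°C
Mismatches (positions where the bases are not complementary): 1 (at position 5)
Effective Tm = 28 − 1×3 = 28 − 3 = 25°C

25°C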